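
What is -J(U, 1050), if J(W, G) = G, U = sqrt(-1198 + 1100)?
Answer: -1050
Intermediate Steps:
U = 7*I*sqrt(2) (U = sqrt(-98) = 7*I*sqrt(2) ≈ 9.8995*I)
-J(U, 1050) = -1*1050 = -1050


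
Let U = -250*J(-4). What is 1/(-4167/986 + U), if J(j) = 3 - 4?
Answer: 986/242333 ≈ 0.0040688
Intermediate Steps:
J(j) = -1
U = 250 (U = -250*(-1) = 250)
1/(-4167/986 + U) = 1/(-4167/986 + 250) = 1/(242333/986) = 986/242333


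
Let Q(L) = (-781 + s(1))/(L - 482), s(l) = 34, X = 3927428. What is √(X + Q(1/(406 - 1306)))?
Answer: 4*√46192292690574533/433801 ≈ 1981.8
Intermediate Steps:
Q(L) = -747/(-482 + L) (Q(L) = (-781 + 34)/(L - 482) = -747/(-482 + L))
√(X + Q(1/(406 - 1306))) = √(3927428 - 747/(-482 + 1/(406 - 1306))) = √(3927428 - 747/(-482 + 1/(-900))) = √(3927428 - 747/(-482 - 1/900)) = √(3927428 - 747/(-433801/900)) = √(3927428 - 747*(-900/433801)) = √(3927428 + 672300/433801) = √(1703722866128/433801) = 4*√46192292690574533/433801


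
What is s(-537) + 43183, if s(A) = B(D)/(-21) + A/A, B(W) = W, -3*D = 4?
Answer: 2720596/63 ≈ 43184.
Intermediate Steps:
D = -4/3 (D = -⅓*4 = -4/3 ≈ -1.3333)
s(A) = 67/63 (s(A) = -4/3/(-21) + A/A = -4/3*(-1/21) + 1 = 4/63 + 1 = 67/63)
s(-537) + 43183 = 67/63 + 43183 = 2720596/63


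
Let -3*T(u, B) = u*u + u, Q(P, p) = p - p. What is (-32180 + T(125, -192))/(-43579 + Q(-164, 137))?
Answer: 37430/43579 ≈ 0.85890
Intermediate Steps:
Q(P, p) = 0
T(u, B) = -u/3 - u²/3 (T(u, B) = -(u*u + u)/3 = -(u² + u)/3 = -(u + u²)/3 = -u/3 - u²/3)
(-32180 + T(125, -192))/(-43579 + Q(-164, 137)) = (-32180 - ⅓*125*(1 + 125))/(-43579 + 0) = (-32180 - ⅓*125*126)/(-43579) = (-32180 - 5250)*(-1/43579) = -37430*(-1/43579) = 37430/43579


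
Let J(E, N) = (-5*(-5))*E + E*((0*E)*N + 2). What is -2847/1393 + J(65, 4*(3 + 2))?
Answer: 2441868/1393 ≈ 1753.0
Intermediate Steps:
J(E, N) = 27*E (J(E, N) = 25*E + E*(0*N + 2) = 25*E + E*(0 + 2) = 25*E + E*2 = 25*E + 2*E = 27*E)
-2847/1393 + J(65, 4*(3 + 2)) = -2847/1393 + 27*65 = -2847*1/1393 + 1755 = -2847/1393 + 1755 = 2441868/1393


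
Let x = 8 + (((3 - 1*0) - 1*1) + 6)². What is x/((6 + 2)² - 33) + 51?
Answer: 1653/31 ≈ 53.323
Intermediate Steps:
x = 72 (x = 8 + (((3 + 0) - 1) + 6)² = 8 + ((3 - 1) + 6)² = 8 + (2 + 6)² = 8 + 8² = 8 + 64 = 72)
x/((6 + 2)² - 33) + 51 = 72/((6 + 2)² - 33) + 51 = 72/(8² - 33) + 51 = 72/(64 - 33) + 51 = 72/31 + 51 = 1653/31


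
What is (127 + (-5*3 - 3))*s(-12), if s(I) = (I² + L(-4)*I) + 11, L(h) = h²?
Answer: -4033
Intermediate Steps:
s(I) = 11 + I² + 16*I (s(I) = (I² + (-4)²*I) + 11 = (I² + 16*I) + 11 = 11 + I² + 16*I)
(127 + (-5*3 - 3))*s(-12) = (127 + (-5*3 - 3))*(11 + (-12)² + 16*(-12)) = (127 + (-15 - 3))*(11 + 144 - 192) = (127 - 18)*(-37) = 109*(-37) = -4033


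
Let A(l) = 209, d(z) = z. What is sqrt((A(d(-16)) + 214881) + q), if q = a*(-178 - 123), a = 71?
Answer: sqrt(193719) ≈ 440.14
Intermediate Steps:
q = -21371 (q = 71*(-178 - 123) = 71*(-301) = -21371)
sqrt((A(d(-16)) + 214881) + q) = sqrt((209 + 214881) - 21371) = sqrt(215090 - 21371) = sqrt(193719)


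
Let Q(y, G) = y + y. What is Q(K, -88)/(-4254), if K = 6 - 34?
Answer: 28/2127 ≈ 0.013164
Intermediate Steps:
K = -28
Q(y, G) = 2*y
Q(K, -88)/(-4254) = (2*(-28))/(-4254) = -56*(-1/4254) = 28/2127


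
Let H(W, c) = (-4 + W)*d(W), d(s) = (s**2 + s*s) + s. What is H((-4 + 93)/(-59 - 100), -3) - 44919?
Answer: -180561186976/4019679 ≈ -44919.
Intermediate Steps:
d(s) = s + 2*s**2 (d(s) = (s**2 + s**2) + s = 2*s**2 + s = s + 2*s**2)
H(W, c) = W*(1 + 2*W)*(-4 + W) (H(W, c) = (-4 + W)*(W*(1 + 2*W)) = W*(1 + 2*W)*(-4 + W))
H((-4 + 93)/(-59 - 100), -3) - 44919 = ((-4 + 93)/(-59 - 100))*(1 + 2*((-4 + 93)/(-59 - 100)))*(-4 + (-4 + 93)/(-59 - 100)) - 44919 = (89/(-159))*(1 + 2*(89/(-159)))*(-4 + 89/(-159)) - 44919 = (89*(-1/159))*(1 + 2*(89*(-1/159)))*(-4 + 89*(-1/159)) - 44919 = -89*(1 + 2*(-89/159))*(-4 - 89/159)/159 - 44919 = -89/159*(1 - 178/159)*(-725/159) - 44919 = -89/159*(-19/159)*(-725/159) - 44919 = -1225975/4019679 - 44919 = -180561186976/4019679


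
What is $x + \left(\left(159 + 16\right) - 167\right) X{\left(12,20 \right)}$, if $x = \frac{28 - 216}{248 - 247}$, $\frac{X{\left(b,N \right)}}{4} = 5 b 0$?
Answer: $-188$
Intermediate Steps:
$X{\left(b,N \right)} = 0$ ($X{\left(b,N \right)} = 4 \cdot 5 b 0 = 4 \cdot 0 = 0$)
$x = -188$ ($x = - \frac{188}{1} = \left(-188\right) 1 = -188$)
$x + \left(\left(159 + 16\right) - 167\right) X{\left(12,20 \right)} = -188 + \left(\left(159 + 16\right) - 167\right) 0 = -188 + \left(175 - 167\right) 0 = -188 + 8 \cdot 0 = -188 + 0 = -188$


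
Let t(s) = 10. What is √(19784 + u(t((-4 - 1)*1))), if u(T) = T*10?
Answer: 2*√4971 ≈ 141.01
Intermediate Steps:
u(T) = 10*T
√(19784 + u(t((-4 - 1)*1))) = √(19784 + 10*10) = √(19784 + 100) = √19884 = 2*√4971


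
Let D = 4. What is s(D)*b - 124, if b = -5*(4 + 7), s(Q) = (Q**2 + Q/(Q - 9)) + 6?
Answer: -1290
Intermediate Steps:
s(Q) = 6 + Q**2 + Q/(-9 + Q) (s(Q) = (Q**2 + Q/(-9 + Q)) + 6 = 6 + Q**2 + Q/(-9 + Q))
b = -55 (b = -5*11 = -55)
s(D)*b - 124 = ((-54 + 4**3 - 9*4**2 + 7*4)/(-9 + 4))*(-55) - 124 = ((-54 + 64 - 9*16 + 28)/(-5))*(-55) - 124 = -(-54 + 64 - 144 + 28)/5*(-55) - 124 = -1/5*(-106)*(-55) - 124 = (106/5)*(-55) - 124 = -1166 - 124 = -1290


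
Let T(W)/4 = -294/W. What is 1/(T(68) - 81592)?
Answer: -17/1387358 ≈ -1.2253e-5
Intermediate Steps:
T(W) = -1176/W (T(W) = 4*(-294/W) = -1176/W)
1/(T(68) - 81592) = 1/(-1176/68 - 81592) = 1/(-1176*1/68 - 81592) = 1/(-294/17 - 81592) = 1/(-1387358/17) = -17/1387358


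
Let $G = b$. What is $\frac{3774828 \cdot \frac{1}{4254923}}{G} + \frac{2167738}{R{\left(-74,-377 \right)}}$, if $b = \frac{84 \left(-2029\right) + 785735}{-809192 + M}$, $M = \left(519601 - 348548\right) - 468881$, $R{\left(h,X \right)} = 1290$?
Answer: $\frac{2834927758760792813}{1688642164200165} \approx 1678.8$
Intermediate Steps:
$M = -297828$ ($M = \left(519601 - 348548\right) - 468881 = 171053 - 468881 = -297828$)
$b = - \frac{615299}{1107020}$ ($b = \frac{84 \left(-2029\right) + 785735}{-809192 - 297828} = \frac{-170436 + 785735}{-1107020} = 615299 \left(- \frac{1}{1107020}\right) = - \frac{615299}{1107020} \approx -0.55582$)
$G = - \frac{615299}{1107020} \approx -0.55582$
$\frac{3774828 \cdot \frac{1}{4254923}}{G} + \frac{2167738}{R{\left(-74,-377 \right)}} = \frac{3774828 \cdot \frac{1}{4254923}}{- \frac{615299}{1107020}} + \frac{2167738}{1290} = 3774828 \cdot \frac{1}{4254923} \left(- \frac{1107020}{615299}\right) + 2167738 \cdot \frac{1}{1290} = \frac{3774828}{4254923} \left(- \frac{1107020}{615299}\right) + \frac{1083869}{645} = - \frac{4178810092560}{2618049866977} + \frac{1083869}{645} = \frac{2834927758760792813}{1688642164200165}$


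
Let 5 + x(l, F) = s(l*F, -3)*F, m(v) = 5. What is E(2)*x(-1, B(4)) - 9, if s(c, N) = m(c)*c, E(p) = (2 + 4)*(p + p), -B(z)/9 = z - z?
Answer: -129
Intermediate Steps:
B(z) = 0 (B(z) = -9*(z - z) = -9*0 = 0)
E(p) = 12*p (E(p) = 6*(2*p) = 12*p)
s(c, N) = 5*c
x(l, F) = -5 + 5*l*F**2 (x(l, F) = -5 + (5*(l*F))*F = -5 + (5*(F*l))*F = -5 + (5*F*l)*F = -5 + 5*l*F**2)
E(2)*x(-1, B(4)) - 9 = (12*2)*(-5 + 5*(-1)*0**2) - 9 = 24*(-5 + 5*(-1)*0) - 9 = 24*(-5 + 0) - 9 = 24*(-5) - 9 = -120 - 9 = -129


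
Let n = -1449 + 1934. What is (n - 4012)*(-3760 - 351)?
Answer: 14499497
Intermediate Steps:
n = 485
(n - 4012)*(-3760 - 351) = (485 - 4012)*(-3760 - 351) = -3527*(-4111) = 14499497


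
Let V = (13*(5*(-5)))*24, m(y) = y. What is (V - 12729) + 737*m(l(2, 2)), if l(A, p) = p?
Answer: -19055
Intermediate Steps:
V = -7800 (V = (13*(-25))*24 = -325*24 = -7800)
(V - 12729) + 737*m(l(2, 2)) = (-7800 - 12729) + 737*2 = -20529 + 1474 = -19055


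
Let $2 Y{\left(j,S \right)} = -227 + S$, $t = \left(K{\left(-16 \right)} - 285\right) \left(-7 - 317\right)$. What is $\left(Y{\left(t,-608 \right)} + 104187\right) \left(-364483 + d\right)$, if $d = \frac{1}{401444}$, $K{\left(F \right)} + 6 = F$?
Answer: $- \frac{30367005502107089}{802888} \approx -3.7822 \cdot 10^{10}$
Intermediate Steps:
$K{\left(F \right)} = -6 + F$
$d = \frac{1}{401444} \approx 2.491 \cdot 10^{-6}$
$t = 99468$ ($t = \left(\left(-6 - 16\right) - 285\right) \left(-7 - 317\right) = \left(-22 - 285\right) \left(-324\right) = \left(-307\right) \left(-324\right) = 99468$)
$Y{\left(j,S \right)} = - \frac{227}{2} + \frac{S}{2}$ ($Y{\left(j,S \right)} = \frac{-227 + S}{2} = - \frac{227}{2} + \frac{S}{2}$)
$\left(Y{\left(t,-608 \right)} + 104187\right) \left(-364483 + d\right) = \left(\left(- \frac{227}{2} + \frac{1}{2} \left(-608\right)\right) + 104187\right) \left(-364483 + \frac{1}{401444}\right) = \left(\left(- \frac{227}{2} - 304\right) + 104187\right) \left(- \frac{146319513451}{401444}\right) = \left(- \frac{835}{2} + 104187\right) \left(- \frac{146319513451}{401444}\right) = \frac{207539}{2} \left(- \frac{146319513451}{401444}\right) = - \frac{30367005502107089}{802888}$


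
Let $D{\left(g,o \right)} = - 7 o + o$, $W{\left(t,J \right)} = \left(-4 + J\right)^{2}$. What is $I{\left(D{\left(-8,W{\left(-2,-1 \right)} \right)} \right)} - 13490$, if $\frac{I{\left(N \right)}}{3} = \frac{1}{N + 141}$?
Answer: $- \frac{40471}{3} \approx -13490.0$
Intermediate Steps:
$D{\left(g,o \right)} = - 6 o$
$I{\left(N \right)} = \frac{3}{141 + N}$ ($I{\left(N \right)} = \frac{3}{N + 141} = \frac{3}{141 + N}$)
$I{\left(D{\left(-8,W{\left(-2,-1 \right)} \right)} \right)} - 13490 = \frac{3}{141 - 6 \left(-4 - 1\right)^{2}} - 13490 = \frac{3}{141 - 6 \left(-5\right)^{2}} - 13490 = \frac{3}{141 - 150} - 13490 = \frac{3}{-9} - 13490 = 3 \left(- \frac{1}{9}\right) - 13490 = - \frac{1}{3} - 13490 = - \frac{40471}{3}$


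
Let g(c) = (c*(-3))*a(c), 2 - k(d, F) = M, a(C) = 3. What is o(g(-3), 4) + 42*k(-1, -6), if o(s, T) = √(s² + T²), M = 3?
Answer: -42 + √745 ≈ -14.705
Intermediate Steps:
k(d, F) = -1 (k(d, F) = 2 - 1*3 = 2 - 3 = -1)
g(c) = -9*c (g(c) = (c*(-3))*3 = -3*c*3 = -9*c)
o(s, T) = √(T² + s²)
o(g(-3), 4) + 42*k(-1, -6) = √(4² + (-9*(-3))²) + 42*(-1) = √(16 + 27²) - 42 = √(16 + 729) - 42 = √745 - 42 = -42 + √745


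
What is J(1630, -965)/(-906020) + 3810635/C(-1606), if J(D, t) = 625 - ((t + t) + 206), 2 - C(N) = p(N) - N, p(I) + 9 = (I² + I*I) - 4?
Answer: -3464632510687/4675120279260 ≈ -0.74108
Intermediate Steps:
p(I) = -13 + 2*I² (p(I) = -9 + ((I² + I*I) - 4) = -9 + ((I² + I²) - 4) = -9 + (2*I² - 4) = -9 + (-4 + 2*I²) = -13 + 2*I²)
C(N) = 15 + N - 2*N² (C(N) = 2 - ((-13 + 2*N²) - N) = 2 - (-13 - N + 2*N²) = 2 + (13 + N - 2*N²) = 15 + N - 2*N²)
J(D, t) = 419 - 2*t (J(D, t) = 625 - (2*t + 206) = 625 - (206 + 2*t) = 625 + (-206 - 2*t) = 419 - 2*t)
J(1630, -965)/(-906020) + 3810635/C(-1606) = (419 - 2*(-965))/(-906020) + 3810635/(15 - 1606 - 2*(-1606)²) = (419 + 1930)*(-1/906020) + 3810635/(15 - 1606 - 2*2579236) = 2349*(-1/906020) + 3810635/(15 - 1606 - 5158472) = -2349/906020 + 3810635/(-5160063) = -2349/906020 + 3810635*(-1/5160063) = -2349/906020 - 3810635/5160063 = -3464632510687/4675120279260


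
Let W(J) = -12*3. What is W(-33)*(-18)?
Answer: 648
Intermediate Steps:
W(J) = -36
W(-33)*(-18) = -36*(-18) = 648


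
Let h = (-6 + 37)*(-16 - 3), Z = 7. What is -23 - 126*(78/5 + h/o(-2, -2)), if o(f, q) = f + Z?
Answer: 64271/5 ≈ 12854.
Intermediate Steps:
h = -589 (h = 31*(-19) = -589)
o(f, q) = 7 + f (o(f, q) = f + 7 = 7 + f)
-23 - 126*(78/5 + h/o(-2, -2)) = -23 - 126*(78/5 - 589/(7 - 2)) = -23 - 126*(78*(1/5) - 589/5) = -23 - 126*(78/5 - 589*1/5) = -23 - 126*(78/5 - 589/5) = -23 - 126*(-511/5) = -23 + 64386/5 = 64271/5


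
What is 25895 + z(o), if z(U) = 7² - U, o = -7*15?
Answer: 26049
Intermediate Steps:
o = -105
z(U) = 49 - U
25895 + z(o) = 25895 + (49 - 1*(-105)) = 25895 + (49 + 105) = 25895 + 154 = 26049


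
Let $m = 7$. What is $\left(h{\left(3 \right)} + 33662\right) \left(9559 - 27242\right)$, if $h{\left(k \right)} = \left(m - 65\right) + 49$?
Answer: $-595085999$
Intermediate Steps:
$h{\left(k \right)} = -9$ ($h{\left(k \right)} = \left(7 - 65\right) + 49 = -58 + 49 = -9$)
$\left(h{\left(3 \right)} + 33662\right) \left(9559 - 27242\right) = \left(-9 + 33662\right) \left(9559 - 27242\right) = 33653 \left(-17683\right) = -595085999$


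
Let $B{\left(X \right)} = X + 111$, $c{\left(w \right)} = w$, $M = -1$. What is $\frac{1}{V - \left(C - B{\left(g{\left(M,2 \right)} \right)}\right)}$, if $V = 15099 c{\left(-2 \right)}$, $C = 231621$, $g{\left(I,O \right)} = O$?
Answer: $- \frac{1}{261706} \approx -3.8211 \cdot 10^{-6}$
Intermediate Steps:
$B{\left(X \right)} = 111 + X$
$V = -30198$ ($V = 15099 \left(-2\right) = -30198$)
$\frac{1}{V - \left(C - B{\left(g{\left(M,2 \right)} \right)}\right)} = \frac{1}{-30198 + \left(\left(111 + 2\right) - 231621\right)} = \frac{1}{-30198 + \left(113 - 231621\right)} = \frac{1}{-30198 - 231508} = \frac{1}{-261706} = - \frac{1}{261706}$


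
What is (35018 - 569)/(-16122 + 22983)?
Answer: 11483/2287 ≈ 5.0210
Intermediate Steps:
(35018 - 569)/(-16122 + 22983) = 34449/6861 = 34449*(1/6861) = 11483/2287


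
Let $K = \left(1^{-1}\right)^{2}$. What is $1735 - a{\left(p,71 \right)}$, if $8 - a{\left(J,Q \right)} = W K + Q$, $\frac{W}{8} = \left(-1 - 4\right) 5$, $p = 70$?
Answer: $1598$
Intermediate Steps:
$W = -200$ ($W = 8 \left(-1 - 4\right) 5 = 8 \left(\left(-5\right) 5\right) = 8 \left(-25\right) = -200$)
$K = 1$ ($K = 1^{2} = 1$)
$a{\left(J,Q \right)} = 208 - Q$ ($a{\left(J,Q \right)} = 8 - \left(\left(-200\right) 1 + Q\right) = 8 - \left(-200 + Q\right) = 208 - Q$)
$1735 - a{\left(p,71 \right)} = 1735 - \left(208 - 71\right) = 1735 - 137 = 1598$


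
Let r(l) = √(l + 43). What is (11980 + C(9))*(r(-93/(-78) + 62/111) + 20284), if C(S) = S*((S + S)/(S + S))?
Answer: 243184876 + 11989*√372729786/2886 ≈ 2.4327e+8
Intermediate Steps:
r(l) = √(43 + l)
C(S) = S (C(S) = S*((2*S)/((2*S))) = S*((2*S)*(1/(2*S))) = S*1 = S)
(11980 + C(9))*(r(-93/(-78) + 62/111) + 20284) = (11980 + 9)*(√(43 + (-93/(-78) + 62/111)) + 20284) = 11989*(√(43 + (-93*(-1/78) + 62*(1/111))) + 20284) = 11989*(√(43 + (31/26 + 62/111)) + 20284) = 11989*(√(43 + 5053/2886) + 20284) = 11989*(√(129151/2886) + 20284) = 11989*(√372729786/2886 + 20284) = 11989*(20284 + √372729786/2886) = 243184876 + 11989*√372729786/2886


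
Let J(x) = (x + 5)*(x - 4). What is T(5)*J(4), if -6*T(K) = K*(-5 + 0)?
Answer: 0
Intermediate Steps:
J(x) = (-4 + x)*(5 + x) (J(x) = (5 + x)*(-4 + x) = (-4 + x)*(5 + x))
T(K) = 5*K/6 (T(K) = -K*(-5 + 0)/6 = -K*(-5)/6 = -(-5)*K/6 = 5*K/6)
T(5)*J(4) = ((⅚)*5)*(-20 + 4 + 4²) = 25*(-20 + 4 + 16)/6 = (25/6)*0 = 0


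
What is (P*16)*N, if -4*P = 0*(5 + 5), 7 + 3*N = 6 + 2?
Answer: 0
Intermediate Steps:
N = ⅓ (N = -7/3 + (6 + 2)/3 = -7/3 + (⅓)*8 = -7/3 + 8/3 = ⅓ ≈ 0.33333)
P = 0 (P = -0*(5 + 5) = -0*10 = -¼*0 = 0)
(P*16)*N = (0*16)*(⅓) = 0*(⅓) = 0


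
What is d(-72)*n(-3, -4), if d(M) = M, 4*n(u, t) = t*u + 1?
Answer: -234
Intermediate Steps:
n(u, t) = 1/4 + t*u/4 (n(u, t) = (t*u + 1)/4 = (1 + t*u)/4 = 1/4 + t*u/4)
d(-72)*n(-3, -4) = -72*(1/4 + (1/4)*(-4)*(-3)) = -72*(1/4 + 3) = -72*13/4 = -234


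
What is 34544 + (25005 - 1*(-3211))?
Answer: 62760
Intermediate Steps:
34544 + (25005 - 1*(-3211)) = 34544 + (25005 + 3211) = 34544 + 28216 = 62760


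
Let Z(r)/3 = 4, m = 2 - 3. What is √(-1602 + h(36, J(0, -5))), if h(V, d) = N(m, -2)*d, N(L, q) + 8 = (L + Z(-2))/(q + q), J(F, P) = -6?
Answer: 5*I*√246/2 ≈ 39.211*I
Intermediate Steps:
m = -1
Z(r) = 12 (Z(r) = 3*4 = 12)
N(L, q) = -8 + (12 + L)/(2*q) (N(L, q) = -8 + (L + 12)/(q + q) = -8 + (12 + L)/((2*q)) = -8 + (12 + L)*(1/(2*q)) = -8 + (12 + L)/(2*q))
h(V, d) = -43*d/4 (h(V, d) = ((½)*(12 - 1 - 16*(-2))/(-2))*d = ((½)*(-½)*(12 - 1 + 32))*d = ((½)*(-½)*43)*d = -43*d/4)
√(-1602 + h(36, J(0, -5))) = √(-1602 - 43/4*(-6)) = √(-1602 + 129/2) = √(-3075/2) = 5*I*√246/2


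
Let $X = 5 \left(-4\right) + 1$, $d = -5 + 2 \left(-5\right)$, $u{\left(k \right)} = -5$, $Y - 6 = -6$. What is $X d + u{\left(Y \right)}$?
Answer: $280$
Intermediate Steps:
$Y = 0$ ($Y = 6 - 6 = 0$)
$d = -15$ ($d = -5 - 10 = -15$)
$X = -19$ ($X = -20 + 1 = -19$)
$X d + u{\left(Y \right)} = \left(-19\right) \left(-15\right) - 5 = 285 - 5 = 280$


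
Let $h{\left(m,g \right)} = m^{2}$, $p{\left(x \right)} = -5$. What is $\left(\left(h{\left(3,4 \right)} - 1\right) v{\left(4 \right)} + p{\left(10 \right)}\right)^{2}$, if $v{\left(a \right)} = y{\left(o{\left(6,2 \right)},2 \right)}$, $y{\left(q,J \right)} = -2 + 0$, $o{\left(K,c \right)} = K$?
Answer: $441$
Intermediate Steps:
$y{\left(q,J \right)} = -2$
$v{\left(a \right)} = -2$
$\left(\left(h{\left(3,4 \right)} - 1\right) v{\left(4 \right)} + p{\left(10 \right)}\right)^{2} = \left(\left(3^{2} - 1\right) \left(-2\right) - 5\right)^{2} = \left(\left(9 - 1\right) \left(-2\right) - 5\right)^{2} = \left(8 \left(-2\right) - 5\right)^{2} = \left(-16 - 5\right)^{2} = \left(-21\right)^{2} = 441$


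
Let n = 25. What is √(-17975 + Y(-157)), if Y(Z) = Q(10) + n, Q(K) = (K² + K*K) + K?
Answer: 2*I*√4435 ≈ 133.19*I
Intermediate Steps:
Q(K) = K + 2*K² (Q(K) = (K² + K²) + K = 2*K² + K = K + 2*K²)
Y(Z) = 235 (Y(Z) = 10*(1 + 2*10) + 25 = 10*(1 + 20) + 25 = 10*21 + 25 = 210 + 25 = 235)
√(-17975 + Y(-157)) = √(-17975 + 235) = √(-17740) = 2*I*√4435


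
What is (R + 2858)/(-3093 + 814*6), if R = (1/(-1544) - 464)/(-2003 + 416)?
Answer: 7003753841/4388537448 ≈ 1.5959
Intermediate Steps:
R = 716417/2450328 (R = (-1/1544 - 464)/(-1587) = -716417/1544*(-1/1587) = 716417/2450328 ≈ 0.29238)
(R + 2858)/(-3093 + 814*6) = (716417/2450328 + 2858)/(-3093 + 814*6) = 7003753841/(2450328*(-3093 + 4884)) = (7003753841/2450328)/1791 = (7003753841/2450328)*(1/1791) = 7003753841/4388537448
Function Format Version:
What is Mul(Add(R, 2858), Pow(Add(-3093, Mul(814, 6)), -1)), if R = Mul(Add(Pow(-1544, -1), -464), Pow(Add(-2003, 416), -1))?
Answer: Rational(7003753841, 4388537448) ≈ 1.5959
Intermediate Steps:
R = Rational(716417, 2450328) (R = Mul(Add(Rational(-1, 1544), -464), Pow(-1587, -1)) = Mul(Rational(-716417, 1544), Rational(-1, 1587)) = Rational(716417, 2450328) ≈ 0.29238)
Mul(Add(R, 2858), Pow(Add(-3093, Mul(814, 6)), -1)) = Mul(Add(Rational(716417, 2450328), 2858), Pow(Add(-3093, Mul(814, 6)), -1)) = Mul(Rational(7003753841, 2450328), Pow(Add(-3093, 4884), -1)) = Mul(Rational(7003753841, 2450328), Pow(1791, -1)) = Mul(Rational(7003753841, 2450328), Rational(1, 1791)) = Rational(7003753841, 4388537448)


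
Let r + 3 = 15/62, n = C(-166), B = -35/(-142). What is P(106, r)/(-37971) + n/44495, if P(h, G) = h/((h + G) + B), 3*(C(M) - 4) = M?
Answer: -20652764407/17492518440855 ≈ -0.0011807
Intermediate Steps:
C(M) = 4 + M/3
B = 35/142 (B = -35*(-1/142) = 35/142 ≈ 0.24648)
n = -154/3 (n = 4 + (⅓)*(-166) = 4 - 166/3 = -154/3 ≈ -51.333)
r = -171/62 (r = -3 + 15/62 = -171/62 ≈ -2.7581)
P(h, G) = h/(35/142 + G + h) (P(h, G) = h/((h + G) + 35/142) = h/((G + h) + 35/142) = h/(35/142 + G + h))
P(106, r)/(-37971) + n/44495 = (142*106/(35 + 142*(-171/62) + 142*106))/(-37971) - 154/3/44495 = (142*106/(35 - 12141/31 + 15052))*(-1/37971) - 154/3*1/44495 = (142*106/(455556/31))*(-1/37971) - 14/12135 = (142*106*(31/455556))*(-1/37971) - 14/12135 = (116653/113889)*(-1/37971) - 14/12135 = -116653/4324479219 - 14/12135 = -20652764407/17492518440855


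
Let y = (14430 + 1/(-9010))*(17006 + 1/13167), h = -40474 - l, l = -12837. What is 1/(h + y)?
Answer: 118634670/29109263487150107 ≈ 4.0755e-9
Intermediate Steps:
h = -27637 (h = -40474 - 1*(-12837) = -40474 + 12837 = -27637)
y = 29112542193524897/118634670 (y = (14430 - 1/9010)*(17006 + 1/13167) = (130014299/9010)*(223918003/13167) = 29112542193524897/118634670 ≈ 2.4540e+8)
1/(h + y) = 1/(-27637 + 29112542193524897/118634670) = 1/(29109263487150107/118634670) = 118634670/29109263487150107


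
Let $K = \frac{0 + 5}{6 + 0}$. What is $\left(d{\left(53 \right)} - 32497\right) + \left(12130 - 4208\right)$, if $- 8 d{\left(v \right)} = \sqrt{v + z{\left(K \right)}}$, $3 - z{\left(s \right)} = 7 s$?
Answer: $-24575 - \frac{\sqrt{1806}}{48} \approx -24576.0$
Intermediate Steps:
$K = \frac{5}{6} \approx 0.83333$
$z{\left(s \right)} = 3 - 7 s$
$d{\left(v \right)} = - \frac{\sqrt{- \frac{17}{6} + v}}{8}$ ($d{\left(v \right)} = - \frac{\sqrt{v + \left(3 - \frac{35}{6}\right)}}{8} = - \frac{\sqrt{v - \frac{17}{6}}}{8} = - \frac{\sqrt{- \frac{17}{6} + v}}{8}$)
$\left(d{\left(53 \right)} - 32497\right) + \left(12130 - 4208\right) = \left(- \frac{\sqrt{-102 + 36 \cdot 53}}{48} - 32497\right) + \left(12130 - 4208\right) = \left(- \frac{\sqrt{-102 + 1908}}{48} - 32497\right) + \left(12130 - 4208\right) = \left(- \frac{\sqrt{1806}}{48} - 32497\right) + 7922 = \left(-32497 - \frac{\sqrt{1806}}{48}\right) + 7922 = -24575 - \frac{\sqrt{1806}}{48}$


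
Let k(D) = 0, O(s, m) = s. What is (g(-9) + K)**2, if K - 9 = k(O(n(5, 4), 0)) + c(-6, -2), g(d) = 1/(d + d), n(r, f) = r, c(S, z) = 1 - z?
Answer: 46225/324 ≈ 142.67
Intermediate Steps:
g(d) = 1/(2*d)
K = 12 (K = 9 + (0 + (1 - 1*(-2))) = 9 + (0 + (1 + 2)) = 9 + (0 + 3) = 9 + 3 = 12)
(g(-9) + K)**2 = ((1/2)/(-9) + 12)**2 = ((1/2)*(-1/9) + 12)**2 = (-1/18 + 12)**2 = (215/18)**2 = 46225/324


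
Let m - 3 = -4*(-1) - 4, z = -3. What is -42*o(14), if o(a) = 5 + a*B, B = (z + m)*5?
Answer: -210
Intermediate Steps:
m = 3 (m = 3 + (-4*(-1) - 4) = 3 + (4 - 4) = 3 + 0 = 3)
B = 0 (B = (-3 + 3)*5 = 0*5 = 0)
o(a) = 5 (o(a) = 5 + a*0 = 5 + 0 = 5)
-42*o(14) = -42*5 = -210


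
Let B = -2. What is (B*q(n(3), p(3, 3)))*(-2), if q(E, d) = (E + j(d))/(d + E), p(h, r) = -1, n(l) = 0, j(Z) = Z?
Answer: 4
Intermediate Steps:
q(E, d) = 1 (q(E, d) = (E + d)/(d + E) = (E + d)/(E + d) = 1)
(B*q(n(3), p(3, 3)))*(-2) = -2*1*(-2) = -2*(-2) = 4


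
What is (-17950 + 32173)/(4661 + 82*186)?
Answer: 14223/19913 ≈ 0.71426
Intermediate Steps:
(-17950 + 32173)/(4661 + 82*186) = 14223/(4661 + 15252) = 14223/19913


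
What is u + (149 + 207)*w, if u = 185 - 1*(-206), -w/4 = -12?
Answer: 17479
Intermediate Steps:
w = 48 (w = -4*(-12) = 48)
u = 391 (u = 185 + 206 = 391)
u + (149 + 207)*w = 391 + (149 + 207)*48 = 391 + 356*48 = 391 + 17088 = 17479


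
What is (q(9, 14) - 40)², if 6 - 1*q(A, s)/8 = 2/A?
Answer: 3136/81 ≈ 38.716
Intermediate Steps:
q(A, s) = 48 - 16/A
(q(9, 14) - 40)² = ((48 - 16/9) - 40)² = (416/9 - 40)² = (56/9)² = 3136/81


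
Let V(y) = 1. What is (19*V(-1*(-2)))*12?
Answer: 228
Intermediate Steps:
(19*V(-1*(-2)))*12 = (19*1)*12 = 19*12 = 228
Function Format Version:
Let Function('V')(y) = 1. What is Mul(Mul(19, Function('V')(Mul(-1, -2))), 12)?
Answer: 228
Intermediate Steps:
Mul(Mul(19, Function('V')(Mul(-1, -2))), 12) = Mul(Mul(19, 1), 12) = Mul(19, 12) = 228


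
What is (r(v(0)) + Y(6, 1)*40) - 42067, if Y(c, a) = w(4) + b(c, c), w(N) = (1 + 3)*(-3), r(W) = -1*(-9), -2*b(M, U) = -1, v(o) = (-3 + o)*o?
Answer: -42518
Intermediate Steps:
v(o) = o*(-3 + o)
b(M, U) = ½ (b(M, U) = -½*(-1) = ½)
r(W) = 9
w(N) = -12 (w(N) = 4*(-3) = -12)
Y(c, a) = -23/2 (Y(c, a) = -12 + ½ = -23/2)
(r(v(0)) + Y(6, 1)*40) - 42067 = (9 - 23/2*40) - 42067 = (9 - 460) - 42067 = -451 - 42067 = -42518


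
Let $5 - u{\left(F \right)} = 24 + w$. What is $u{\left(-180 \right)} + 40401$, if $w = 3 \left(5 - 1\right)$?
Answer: $40370$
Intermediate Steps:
$w = 12$ ($w = 3 \cdot 4 = 12$)
$u{\left(F \right)} = -31$ ($u{\left(F \right)} = 5 - \left(24 + 12\right) = 5 - 36 = -31$)
$u{\left(-180 \right)} + 40401 = -31 + 40401 = 40370$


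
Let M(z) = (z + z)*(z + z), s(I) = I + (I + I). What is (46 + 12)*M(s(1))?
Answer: 2088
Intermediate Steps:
s(I) = 3*I (s(I) = I + 2*I = 3*I)
M(z) = 4*z² (M(z) = (2*z)*(2*z) = 4*z²)
(46 + 12)*M(s(1)) = (46 + 12)*(4*(3*1)²) = 58*(4*3²) = 58*(4*9) = 58*36 = 2088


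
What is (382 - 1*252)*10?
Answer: 1300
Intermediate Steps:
(382 - 1*252)*10 = (382 - 252)*10 = 130*10 = 1300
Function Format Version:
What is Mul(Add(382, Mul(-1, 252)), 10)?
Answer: 1300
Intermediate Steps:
Mul(Add(382, Mul(-1, 252)), 10) = Mul(Add(382, -252), 10) = Mul(130, 10) = 1300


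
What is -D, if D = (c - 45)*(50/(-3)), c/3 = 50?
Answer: 1750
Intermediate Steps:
c = 150 (c = 3*50 = 150)
D = -1750 (D = (150 - 45)*(50/(-3)) = 105*(50*(-1/3)) = 105*(-50/3) = -1750)
-D = -1*(-1750) = 1750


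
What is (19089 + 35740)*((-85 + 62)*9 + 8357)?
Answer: 446856350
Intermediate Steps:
(19089 + 35740)*((-85 + 62)*9 + 8357) = 54829*(-23*9 + 8357) = 54829*(-207 + 8357) = 54829*8150 = 446856350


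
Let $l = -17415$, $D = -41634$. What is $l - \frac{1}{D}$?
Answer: $- \frac{725056109}{41634} \approx -17415.0$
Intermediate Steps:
$l - \frac{1}{D} = -17415 - \frac{1}{-41634} = -17415 - - \frac{1}{41634} = -17415 + \frac{1}{41634} = - \frac{725056109}{41634}$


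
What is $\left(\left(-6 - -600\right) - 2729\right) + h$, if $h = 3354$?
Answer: $1219$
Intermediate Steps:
$\left(\left(-6 - -600\right) - 2729\right) + h = \left(\left(-6 - -600\right) - 2729\right) + 3354 = \left(\left(-6 + 600\right) - 2729\right) + 3354 = \left(594 - 2729\right) + 3354 = -2135 + 3354 = 1219$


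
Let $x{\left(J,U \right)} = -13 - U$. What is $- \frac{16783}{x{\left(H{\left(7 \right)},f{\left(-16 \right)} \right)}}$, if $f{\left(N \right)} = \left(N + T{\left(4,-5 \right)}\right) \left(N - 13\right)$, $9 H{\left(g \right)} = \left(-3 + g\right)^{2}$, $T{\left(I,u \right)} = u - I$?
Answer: $\frac{16783}{738} \approx 22.741$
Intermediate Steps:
$H{\left(g \right)} = \frac{\left(-3 + g\right)^{2}}{9}$
$f{\left(N \right)} = \left(-13 + N\right) \left(-9 + N\right)$ ($f{\left(N \right)} = \left(N - 9\right) \left(N - 13\right) = \left(N - 9\right) \left(-13 + N\right) = \left(-9 + N\right) \left(-13 + N\right) = \left(-13 + N\right) \left(-9 + N\right)$)
$- \frac{16783}{x{\left(H{\left(7 \right)},f{\left(-16 \right)} \right)}} = - \frac{16783}{-13 - \left(117 + \left(-16\right)^{2} - -352\right)} = - \frac{16783}{-13 - \left(117 + 256 + 352\right)} = - \frac{16783}{-13 - 725} = - \frac{16783}{-738} = \left(-16783\right) \left(- \frac{1}{738}\right) = \frac{16783}{738}$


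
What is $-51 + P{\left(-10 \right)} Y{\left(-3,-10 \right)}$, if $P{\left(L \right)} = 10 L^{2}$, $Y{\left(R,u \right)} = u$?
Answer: $-10051$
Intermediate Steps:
$-51 + P{\left(-10 \right)} Y{\left(-3,-10 \right)} = -51 + 10 \left(-10\right)^{2} \left(-10\right) = -51 + 10 \cdot 100 \left(-10\right) = -51 + 1000 \left(-10\right) = -51 - 10000 = -10051$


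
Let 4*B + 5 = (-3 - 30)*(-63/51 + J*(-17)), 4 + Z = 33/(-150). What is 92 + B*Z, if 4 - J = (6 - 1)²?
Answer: 42442959/3400 ≈ 12483.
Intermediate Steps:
J = -21 (J = 4 - (6 - 1)² = 4 - 1*5² = 4 - 1*25 = 4 - 25 = -21)
Z = -211/50 (Z = -4 + 33/(-150) = -4 + 33*(-1/150) = -4 - 11/50 = -211/50 ≈ -4.2200)
B = -199669/68 (B = -5/4 + ((-3 - 30)*(-63/51 - 21*(-17)))/4 = -5/4 + (-33*(-63*1/51 + 357))/4 = -5/4 + (-33*(-21/17 + 357))/4 = -5/4 + (-33*6048/17)/4 = -5/4 + (¼)*(-199584/17) = -5/4 - 49896/17 = -199669/68 ≈ -2936.3)
92 + B*Z = 92 - 199669/68*(-211/50) = 92 + 42130159/3400 = 42442959/3400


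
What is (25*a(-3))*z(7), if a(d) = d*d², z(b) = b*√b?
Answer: -4725*√7 ≈ -12501.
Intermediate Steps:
z(b) = b^(3/2)
a(d) = d³
(25*a(-3))*z(7) = (25*(-3)³)*7^(3/2) = (25*(-27))*(7*√7) = -4725*√7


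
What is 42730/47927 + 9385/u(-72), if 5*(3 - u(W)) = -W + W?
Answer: 449923085/143781 ≈ 3129.2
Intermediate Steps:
u(W) = 3 (u(W) = 3 - (-W + W)/5 = 3 - 1/5*0 = 3 + 0 = 3)
42730/47927 + 9385/u(-72) = 42730/47927 + 9385/3 = 449923085/143781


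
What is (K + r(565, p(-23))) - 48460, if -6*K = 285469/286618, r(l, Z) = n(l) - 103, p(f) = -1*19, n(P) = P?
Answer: -82542830053/1719708 ≈ -47998.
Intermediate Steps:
p(f) = -19
r(l, Z) = -103 + l (r(l, Z) = l - 103 = -103 + l)
K = -285469/1719708 (K = -285469/(6*286618) = -⅙*285469/286618 = -285469/1719708 ≈ -0.16600)
(K + r(565, p(-23))) - 48460 = (-285469/1719708 + (-103 + 565)) - 48460 = (-285469/1719708 + 462) - 48460 = 794219627/1719708 - 48460 = -82542830053/1719708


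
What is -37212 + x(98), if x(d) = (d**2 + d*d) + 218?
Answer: -17786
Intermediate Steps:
x(d) = 218 + 2*d**2 (x(d) = (d**2 + d**2) + 218 = 2*d**2 + 218 = 218 + 2*d**2)
-37212 + x(98) = -37212 + (218 + 2*98**2) = -37212 + (218 + 2*9604) = -37212 + (218 + 19208) = -37212 + 19426 = -17786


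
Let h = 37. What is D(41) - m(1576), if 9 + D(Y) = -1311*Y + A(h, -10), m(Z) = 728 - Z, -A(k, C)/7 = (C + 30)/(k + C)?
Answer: -1428764/27 ≈ -52917.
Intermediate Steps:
A(k, C) = -7*(30 + C)/(C + k) (A(k, C) = -7*(C + 30)/(k + C) = -7*(30 + C)/(C + k))
D(Y) = -383/27 - 1311*Y (D(Y) = -9 + (-1311*Y + 7*(-30 - 1*(-10))/(-10 + 37)) = -9 + (-1311*Y + 7*(-30 + 10)/27) = -9 + (-1311*Y + 7*(1/27)*(-20)) = -9 + (-1311*Y - 140/27) = -9 + (-140/27 - 1311*Y) = -383/27 - 1311*Y)
D(41) - m(1576) = (-383/27 - 1311*41) - (728 - 1*1576) = (-383/27 - 53751) - (728 - 1576) = -1451660/27 - 1*(-848) = -1451660/27 + 848 = -1428764/27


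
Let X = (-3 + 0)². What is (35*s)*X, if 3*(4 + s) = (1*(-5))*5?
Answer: -3885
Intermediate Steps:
X = 9 (X = (-3)² = 9)
s = -37/3 (s = -4 + ((1*(-5))*5)/3 = -4 + (-5*5)/3 = -4 + (⅓)*(-25) = -4 - 25/3 = -37/3 ≈ -12.333)
(35*s)*X = (35*(-37/3))*9 = -1295/3*9 = -3885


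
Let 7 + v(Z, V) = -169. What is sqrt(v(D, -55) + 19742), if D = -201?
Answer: 3*sqrt(2174) ≈ 139.88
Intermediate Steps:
v(Z, V) = -176 (v(Z, V) = -7 - 169 = -176)
sqrt(v(D, -55) + 19742) = sqrt(-176 + 19742) = sqrt(19566) = 3*sqrt(2174)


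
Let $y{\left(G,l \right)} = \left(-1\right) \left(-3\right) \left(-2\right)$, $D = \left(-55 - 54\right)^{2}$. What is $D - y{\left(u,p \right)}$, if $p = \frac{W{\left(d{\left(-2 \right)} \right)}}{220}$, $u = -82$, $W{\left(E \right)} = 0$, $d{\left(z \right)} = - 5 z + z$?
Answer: $11887$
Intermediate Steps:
$d{\left(z \right)} = - 4 z$
$D = 11881$ ($D = \left(-109\right)^{2} = 11881$)
$p = 0$ ($p = \frac{0}{220} = 0 \cdot \frac{1}{220} = 0$)
$y{\left(G,l \right)} = -6$ ($y{\left(G,l \right)} = 3 \left(-2\right) = -6$)
$D - y{\left(u,p \right)} = 11881 - -6 = 11881 + 6 = 11887$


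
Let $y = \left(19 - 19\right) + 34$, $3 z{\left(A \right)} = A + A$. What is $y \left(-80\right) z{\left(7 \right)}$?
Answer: $- \frac{38080}{3} \approx -12693.0$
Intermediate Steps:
$z{\left(A \right)} = \frac{2 A}{3}$ ($z{\left(A \right)} = \frac{A + A}{3} = \frac{2 A}{3}$)
$y = 34$ ($y = 0 + 34 = 34$)
$y \left(-80\right) z{\left(7 \right)} = 34 \left(-80\right) \frac{2}{3} \cdot 7 = \left(-2720\right) \frac{14}{3} = - \frac{38080}{3}$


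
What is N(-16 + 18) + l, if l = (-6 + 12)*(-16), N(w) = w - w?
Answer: -96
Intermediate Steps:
N(w) = 0
l = -96 (l = 6*(-16) = -96)
N(-16 + 18) + l = 0 - 96 = -96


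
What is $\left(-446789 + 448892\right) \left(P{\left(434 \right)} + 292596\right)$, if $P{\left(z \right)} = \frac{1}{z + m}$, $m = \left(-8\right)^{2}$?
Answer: $\frac{102144679109}{166} \approx 6.1533 \cdot 10^{8}$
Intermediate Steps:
$m = 64$
$P{\left(z \right)} = \frac{1}{64 + z}$ ($P{\left(z \right)} = \frac{1}{z + 64} = \frac{1}{64 + z}$)
$\left(-446789 + 448892\right) \left(P{\left(434 \right)} + 292596\right) = \left(-446789 + 448892\right) \left(\frac{1}{64 + 434} + 292596\right) = 2103 \left(\frac{1}{498} + 292596\right) = 2103 \cdot \frac{145712809}{498} = \frac{102144679109}{166}$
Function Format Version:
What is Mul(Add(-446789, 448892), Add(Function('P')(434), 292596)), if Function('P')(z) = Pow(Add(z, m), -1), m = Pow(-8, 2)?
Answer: Rational(102144679109, 166) ≈ 6.1533e+8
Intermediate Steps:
m = 64
Function('P')(z) = Pow(Add(64, z), -1) (Function('P')(z) = Pow(Add(z, 64), -1) = Pow(Add(64, z), -1))
Mul(Add(-446789, 448892), Add(Function('P')(434), 292596)) = Mul(Add(-446789, 448892), Add(Pow(Add(64, 434), -1), 292596)) = Mul(2103, Add(Pow(498, -1), 292596)) = Mul(2103, Add(Rational(1, 498), 292596)) = Mul(2103, Rational(145712809, 498)) = Rational(102144679109, 166)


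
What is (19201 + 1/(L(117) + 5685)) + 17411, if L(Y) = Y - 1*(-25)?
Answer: 213338125/5827 ≈ 36612.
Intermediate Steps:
L(Y) = 25 + Y (L(Y) = Y + 25 = 25 + Y)
(19201 + 1/(L(117) + 5685)) + 17411 = (19201 + 1/((25 + 117) + 5685)) + 17411 = (19201 + 1/(142 + 5685)) + 17411 = (19201 + 1/5827) + 17411 = 111884228/5827 + 17411 = 213338125/5827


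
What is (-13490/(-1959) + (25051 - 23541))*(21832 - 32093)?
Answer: -30491382380/1959 ≈ -1.5565e+7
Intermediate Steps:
(-13490/(-1959) + (25051 - 23541))*(21832 - 32093) = (-13490*(-1/1959) + 1510)*(-10261) = (13490/1959 + 1510)*(-10261) = (2971580/1959)*(-10261) = -30491382380/1959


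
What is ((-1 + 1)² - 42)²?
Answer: 1764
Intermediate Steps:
((-1 + 1)² - 42)² = (0² - 42)² = (0 - 42)² = (-42)² = 1764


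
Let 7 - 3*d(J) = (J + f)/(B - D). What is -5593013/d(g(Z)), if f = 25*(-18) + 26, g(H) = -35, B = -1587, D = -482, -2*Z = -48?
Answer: -1090637535/428 ≈ -2.5482e+6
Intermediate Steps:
Z = 24 (Z = -1/2*(-48) = 24)
f = -424 (f = -450 + 26 = -424)
d(J) = 2437/1105 + J/3315 (d(J) = 7/3 - (J - 424)/(3*(-1587 - 1*(-482))) = 7/3 - (-424 + J)/(3*(-1587 + 482)) = 7/3 - (-424 + J)/(3*(-1105)) = 7/3 - (-1)*(-424 + J)/3315 = 7/3 - (424/1105 - J/1105)/3 = 7/3 + (-424/3315 + J/3315) = 2437/1105 + J/3315)
-5593013/d(g(Z)) = -5593013/(2437/1105 + (1/3315)*(-35)) = -5593013/(2437/1105 - 7/663) = -5593013/428/195 = -5593013*195/428 = -1090637535/428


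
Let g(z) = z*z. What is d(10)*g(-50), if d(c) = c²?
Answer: 250000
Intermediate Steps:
g(z) = z²
d(10)*g(-50) = 10²*(-50)² = 100*2500 = 250000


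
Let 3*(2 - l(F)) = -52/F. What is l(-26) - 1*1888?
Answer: -5660/3 ≈ -1886.7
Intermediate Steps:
l(F) = 2 + 52/(3*F) (l(F) = 2 - (-52)/(3*F) = 2 + 52/(3*F))
l(-26) - 1*1888 = (2 + (52/3)/(-26)) - 1*1888 = (2 + (52/3)*(-1/26)) - 1888 = (2 - ⅔) - 1888 = 4/3 - 1888 = -5660/3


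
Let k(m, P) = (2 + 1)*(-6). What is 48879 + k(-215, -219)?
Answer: 48861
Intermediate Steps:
k(m, P) = -18 (k(m, P) = 3*(-6) = -18)
48879 + k(-215, -219) = 48879 - 18 = 48861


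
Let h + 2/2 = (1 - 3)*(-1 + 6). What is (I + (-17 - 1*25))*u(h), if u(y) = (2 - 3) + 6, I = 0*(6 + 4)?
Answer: -210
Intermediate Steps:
I = 0 (I = 0*10 = 0)
h = -11 (h = -1 + (1 - 3)*(-1 + 6) = -1 - 2*5 = -1 - 10 = -11)
u(y) = 5 (u(y) = -1 + 6 = 5)
(I + (-17 - 1*25))*u(h) = (0 + (-17 - 1*25))*5 = (0 + (-17 - 25))*5 = (0 - 42)*5 = -42*5 = -210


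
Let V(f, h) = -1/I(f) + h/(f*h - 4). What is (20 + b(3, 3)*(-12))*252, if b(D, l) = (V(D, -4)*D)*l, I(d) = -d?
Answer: -10836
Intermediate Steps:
V(f, h) = 1/f + h/(-4 + f*h) (V(f, h) = -1/((-f)) + h/(f*h - 4) = -(-1)/f + h/(-4 + f*h) = 1/f + h/(-4 + f*h))
b(D, l) = 2*l*(-2 - 4*D)/(-4 - 4*D) (b(D, l) = ((2*(-2 + D*(-4))/(D*(-4 + D*(-4))))*D)*l = ((2*(-2 - 4*D)/(D*(-4 - 4*D)))*D)*l = (2*(-2 - 4*D)/(-4 - 4*D))*l = 2*l*(-2 - 4*D)/(-4 - 4*D))
(20 + b(3, 3)*(-12))*252 = (20 + (3*(1 + 2*3)/(1 + 3))*(-12))*252 = (20 + (3*(1 + 6)/4)*(-12))*252 = (20 + (3*(¼)*7)*(-12))*252 = (20 + (21/4)*(-12))*252 = (20 - 63)*252 = -43*252 = -10836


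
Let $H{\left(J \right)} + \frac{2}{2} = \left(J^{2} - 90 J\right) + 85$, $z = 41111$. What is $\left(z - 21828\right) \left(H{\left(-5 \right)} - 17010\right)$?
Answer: $-317224633$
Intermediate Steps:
$H{\left(J \right)} = 84 + J^{2} - 90 J$ ($H{\left(J \right)} = -1 + \left(\left(J^{2} - 90 J\right) + 85\right) = -1 + \left(85 + J^{2} - 90 J\right) = 84 + J^{2} - 90 J$)
$\left(z - 21828\right) \left(H{\left(-5 \right)} - 17010\right) = \left(41111 - 21828\right) \left(\left(84 + \left(-5\right)^{2} - -450\right) - 17010\right) = 19283 \left(\left(84 + 25 + 450\right) - 17010\right) = 19283 \left(559 - 17010\right) = 19283 \left(-16451\right) = -317224633$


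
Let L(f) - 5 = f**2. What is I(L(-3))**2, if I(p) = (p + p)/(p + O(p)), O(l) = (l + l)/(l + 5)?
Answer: 1444/441 ≈ 3.2744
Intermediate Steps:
O(l) = 2*l/(5 + l) (O(l) = (2*l)/(5 + l) = 2*l/(5 + l))
L(f) = 5 + f**2
I(p) = 2*p/(p + 2*p/(5 + p)) (I(p) = (p + p)/(p + 2*p/(5 + p)) = (2*p)/(p + 2*p/(5 + p)) = 2*p/(p + 2*p/(5 + p)))
I(L(-3))**2 = (2*(5 + (5 + (-3)**2))/(7 + (5 + (-3)**2)))**2 = (2*(5 + (5 + 9))/(7 + (5 + 9)))**2 = (2*(5 + 14)/(7 + 14))**2 = (2*19/21)**2 = (2*(1/21)*19)**2 = (38/21)**2 = 1444/441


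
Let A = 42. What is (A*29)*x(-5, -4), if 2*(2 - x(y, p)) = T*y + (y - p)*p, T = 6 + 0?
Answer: 18270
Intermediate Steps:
T = 6
x(y, p) = 2 - 3*y - p*(y - p)/2 (x(y, p) = 2 - (6*y + (y - p)*p)/2 = 2 - (6*y + p*(y - p))/2 = 2 + (-3*y - p*(y - p)/2) = 2 - 3*y - p*(y - p)/2)
(A*29)*x(-5, -4) = (42*29)*(2 + (½)*(-4)² - 3*(-5) - ½*(-4)*(-5)) = 1218*(2 + (½)*16 + 15 - 10) = 1218*(2 + 8 + 15 - 10) = 1218*15 = 18270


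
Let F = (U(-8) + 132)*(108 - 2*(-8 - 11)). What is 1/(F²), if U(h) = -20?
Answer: 1/267387904 ≈ 3.7399e-9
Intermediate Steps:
F = 16352 (F = (-20 + 132)*(108 - 2*(-8 - 11)) = 112*(108 - 2*(-19)) = 112*(108 + 38) = 112*146 = 16352)
1/(F²) = 1/(16352²) = 1/267387904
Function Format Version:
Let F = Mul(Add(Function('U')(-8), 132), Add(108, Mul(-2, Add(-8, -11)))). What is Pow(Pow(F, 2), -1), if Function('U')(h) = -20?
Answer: Rational(1, 267387904) ≈ 3.7399e-9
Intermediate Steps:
F = 16352 (F = Mul(Add(-20, 132), Add(108, Mul(-2, Add(-8, -11)))) = Mul(112, Add(108, Mul(-2, -19))) = Mul(112, Add(108, 38)) = Mul(112, 146) = 16352)
Pow(Pow(F, 2), -1) = Pow(Pow(16352, 2), -1) = Pow(267387904, -1) = Rational(1, 267387904)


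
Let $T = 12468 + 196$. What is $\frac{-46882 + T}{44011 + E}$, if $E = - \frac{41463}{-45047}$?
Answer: $- \frac{770709123}{991302490} \approx -0.77747$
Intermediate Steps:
$E = \frac{41463}{45047}$ ($E = \left(-41463\right) \left(- \frac{1}{45047}\right) = \frac{41463}{45047} \approx 0.92044$)
$T = 12664$
$\frac{-46882 + T}{44011 + E} = \frac{-46882 + 12664}{44011 + \frac{41463}{45047}} = - \frac{34218}{\frac{1982604980}{45047}} = \left(-34218\right) \frac{45047}{1982604980} = - \frac{770709123}{991302490}$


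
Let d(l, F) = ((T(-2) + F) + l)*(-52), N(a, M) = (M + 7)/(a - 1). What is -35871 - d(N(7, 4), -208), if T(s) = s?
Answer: -140087/3 ≈ -46696.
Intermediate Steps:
N(a, M) = (7 + M)/(-1 + a)
d(l, F) = 104 - 52*F - 52*l (d(l, F) = ((-2 + F) + l)*(-52) = (-2 + F + l)*(-52) = 104 - 52*F - 52*l)
-35871 - d(N(7, 4), -208) = -35871 - (104 - 52*(-208) - 52*(7 + 4)/(-1 + 7)) = -35871 - (104 + 10816 - 52*11/6) = -35871 - (104 + 10816 - 286/3) = -35871 - 1*32474/3 = -35871 - 32474/3 = -140087/3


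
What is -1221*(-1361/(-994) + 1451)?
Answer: -1762702755/994 ≈ -1.7733e+6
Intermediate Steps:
-1221*(-1361/(-994) + 1451) = -1221*(-1361*(-1/994) + 1451) = -1221*(1361/994 + 1451) = -1221*1443655/994 = -1762702755/994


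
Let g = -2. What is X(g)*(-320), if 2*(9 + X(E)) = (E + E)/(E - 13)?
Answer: 8512/3 ≈ 2837.3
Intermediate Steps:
X(E) = -9 + E/(-13 + E) (X(E) = -9 + ((E + E)/(E - 13))/2 = -9 + ((2*E)/(-13 + E))/2 = -9 + (2*E/(-13 + E))/2 = -9 + E/(-13 + E))
X(g)*(-320) = ((117 - 8*(-2))/(-13 - 2))*(-320) = ((117 + 16)/(-15))*(-320) = -1/15*133*(-320) = -133/15*(-320) = 8512/3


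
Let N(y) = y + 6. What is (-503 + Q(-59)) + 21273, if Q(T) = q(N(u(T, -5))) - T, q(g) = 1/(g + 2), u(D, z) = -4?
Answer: 83317/4 ≈ 20829.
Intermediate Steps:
N(y) = 6 + y
q(g) = 1/(2 + g)
Q(T) = ¼ - T (Q(T) = 1/(2 + (6 - 4)) - T = 1/(2 + 2) - T = 1/4 - T = ¼ - T)
(-503 + Q(-59)) + 21273 = (-503 + (¼ - 1*(-59))) + 21273 = (-503 + (¼ + 59)) + 21273 = (-503 + 237/4) + 21273 = -1775/4 + 21273 = 83317/4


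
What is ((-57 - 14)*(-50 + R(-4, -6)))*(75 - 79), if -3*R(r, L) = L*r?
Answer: -16472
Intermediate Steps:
R(r, L) = -L*r/3
((-57 - 14)*(-50 + R(-4, -6)))*(75 - 79) = ((-57 - 14)*(-50 - ⅓*(-6)*(-4)))*(75 - 79) = -71*(-50 - 8)*(-4) = -71*(-58)*(-4) = 4118*(-4) = -16472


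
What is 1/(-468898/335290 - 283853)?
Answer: -167645/47586770634 ≈ -3.5229e-6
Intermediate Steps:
1/(-468898/335290 - 283853) = 1/(-468898*1/335290 - 283853) = 1/(-234449/167645 - 283853) = 1/(-47586770634/167645) = -167645/47586770634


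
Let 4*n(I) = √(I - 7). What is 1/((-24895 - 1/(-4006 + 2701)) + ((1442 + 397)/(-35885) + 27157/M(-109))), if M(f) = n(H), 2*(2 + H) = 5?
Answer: -2183835527884941345/213615846975152315293729 + 733002316469000100*I*√26/213615846975152315293729 ≈ -1.0223e-5 + 1.7497e-5*I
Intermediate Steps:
H = ½ (H = -2 + (½)*5 = -2 + 5/2 = ½ ≈ 0.50000)
n(I) = √(-7 + I)/4 (n(I) = √(I - 7)/4 = √(-7 + I)/4)
M(f) = I*√26/8 (M(f) = √(-7 + ½)/4 = √(-13/2)/4 = (I*√26/2)/4 = I*√26/8)
1/((-24895 - 1/(-4006 + 2701)) + ((1442 + 397)/(-35885) + 27157/M(-109))) = 1/((-24895 - 1/(-4006 + 2701)) + ((1442 + 397)/(-35885) + 27157/((I*√26/8)))) = 1/((-24895 - 1/(-1305)) + (1839*(-1/35885) + 27157*(-4*I*√26/13))) = 1/((-24895 - 1*(-1/1305)) + (-1839/35885 - 8356*I*√26)) = 1/((-24895 + 1/1305) + (-1839/35885 - 8356*I*√26)) = 1/(-32487974/1305 + (-1839/35885 - 8356*I*√26)) = 1/(-233166669377/9365985 - 8356*I*√26)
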